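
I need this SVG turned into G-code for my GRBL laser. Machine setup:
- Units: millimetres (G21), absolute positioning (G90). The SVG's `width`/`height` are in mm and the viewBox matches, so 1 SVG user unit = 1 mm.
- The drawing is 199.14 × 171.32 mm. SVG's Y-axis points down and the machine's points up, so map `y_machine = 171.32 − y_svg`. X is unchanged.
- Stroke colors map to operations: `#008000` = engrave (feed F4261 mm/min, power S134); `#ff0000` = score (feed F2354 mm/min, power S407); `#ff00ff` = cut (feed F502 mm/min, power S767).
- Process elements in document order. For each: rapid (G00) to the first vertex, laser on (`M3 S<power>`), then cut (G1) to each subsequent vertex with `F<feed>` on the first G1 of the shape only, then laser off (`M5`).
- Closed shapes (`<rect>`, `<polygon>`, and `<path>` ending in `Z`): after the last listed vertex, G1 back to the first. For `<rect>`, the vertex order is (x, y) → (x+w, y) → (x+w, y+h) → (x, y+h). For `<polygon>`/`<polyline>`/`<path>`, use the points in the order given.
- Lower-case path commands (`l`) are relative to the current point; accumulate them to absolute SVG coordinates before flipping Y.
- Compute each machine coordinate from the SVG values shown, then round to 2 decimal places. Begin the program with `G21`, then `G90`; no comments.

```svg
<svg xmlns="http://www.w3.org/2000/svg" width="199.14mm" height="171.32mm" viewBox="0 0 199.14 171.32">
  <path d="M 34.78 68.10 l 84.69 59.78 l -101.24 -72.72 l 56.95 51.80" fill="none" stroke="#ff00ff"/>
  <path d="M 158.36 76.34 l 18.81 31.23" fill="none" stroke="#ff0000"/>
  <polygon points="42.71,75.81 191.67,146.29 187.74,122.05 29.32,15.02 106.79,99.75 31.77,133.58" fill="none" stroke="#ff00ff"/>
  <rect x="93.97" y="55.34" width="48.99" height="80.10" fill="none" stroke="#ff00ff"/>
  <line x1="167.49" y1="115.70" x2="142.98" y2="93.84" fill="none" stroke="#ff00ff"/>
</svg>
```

G21
G90
G00 X34.78 Y103.22
M3 S767
G1 X119.47 Y43.44 F502
G1 X18.23 Y116.16
G1 X75.18 Y64.36
M5
G00 X158.36 Y94.98
M3 S407
G1 X177.17 Y63.75 F2354
M5
G00 X42.71 Y95.51
M3 S767
G1 X191.67 Y25.03 F502
G1 X187.74 Y49.27
G1 X29.32 Y156.30
G1 X106.79 Y71.57
G1 X31.77 Y37.74
G1 X42.71 Y95.51
M5
G00 X93.97 Y115.98
M3 S767
G1 X142.96 Y115.98 F502
G1 X142.96 Y35.88
G1 X93.97 Y35.88
G1 X93.97 Y115.98
M5
G00 X167.49 Y55.62
M3 S767
G1 X142.98 Y77.48 F502
M5

Since the viewBox matches the mm dimensions, user units are millimetres directly. The only transform is the Y-flip y_m = 171.32 − y_svg.

Shape 1 is a open polyline drawn with `<path>`. Its stroke #ff00ff means cut at S767, F502. After flipping Y the toolpath is (34.78,103.22) → (119.47,43.44) → (18.23,116.16) → (75.18,64.36).

Shape 2 is a line segment drawn with `<path>`. Its stroke #ff0000 means score at S407, F2354. After flipping Y the toolpath is (158.36,94.98) → (177.17,63.75).

Shape 3 is a closed polygon drawn with `<polygon>`. Its stroke #ff00ff means cut at S767, F502. After flipping Y the toolpath is (42.71,95.51) → (191.67,25.03) → (187.74,49.27) → (29.32,156.30) → (106.79,71.57) → (31.77,37.74) → (42.71,95.51), returning to the start.

Shape 4 is a rectangle drawn with `<rect>`. Its stroke #ff00ff means cut at S767, F502. After flipping Y the toolpath is (93.97,115.98) → (142.96,115.98) → (142.96,35.88) → (93.97,35.88) → (93.97,115.98), returning to the start.

Shape 5 is a line segment drawn with `<line>`. Its stroke #ff00ff means cut at S767, F502. After flipping Y the toolpath is (167.49,55.62) → (142.98,77.48).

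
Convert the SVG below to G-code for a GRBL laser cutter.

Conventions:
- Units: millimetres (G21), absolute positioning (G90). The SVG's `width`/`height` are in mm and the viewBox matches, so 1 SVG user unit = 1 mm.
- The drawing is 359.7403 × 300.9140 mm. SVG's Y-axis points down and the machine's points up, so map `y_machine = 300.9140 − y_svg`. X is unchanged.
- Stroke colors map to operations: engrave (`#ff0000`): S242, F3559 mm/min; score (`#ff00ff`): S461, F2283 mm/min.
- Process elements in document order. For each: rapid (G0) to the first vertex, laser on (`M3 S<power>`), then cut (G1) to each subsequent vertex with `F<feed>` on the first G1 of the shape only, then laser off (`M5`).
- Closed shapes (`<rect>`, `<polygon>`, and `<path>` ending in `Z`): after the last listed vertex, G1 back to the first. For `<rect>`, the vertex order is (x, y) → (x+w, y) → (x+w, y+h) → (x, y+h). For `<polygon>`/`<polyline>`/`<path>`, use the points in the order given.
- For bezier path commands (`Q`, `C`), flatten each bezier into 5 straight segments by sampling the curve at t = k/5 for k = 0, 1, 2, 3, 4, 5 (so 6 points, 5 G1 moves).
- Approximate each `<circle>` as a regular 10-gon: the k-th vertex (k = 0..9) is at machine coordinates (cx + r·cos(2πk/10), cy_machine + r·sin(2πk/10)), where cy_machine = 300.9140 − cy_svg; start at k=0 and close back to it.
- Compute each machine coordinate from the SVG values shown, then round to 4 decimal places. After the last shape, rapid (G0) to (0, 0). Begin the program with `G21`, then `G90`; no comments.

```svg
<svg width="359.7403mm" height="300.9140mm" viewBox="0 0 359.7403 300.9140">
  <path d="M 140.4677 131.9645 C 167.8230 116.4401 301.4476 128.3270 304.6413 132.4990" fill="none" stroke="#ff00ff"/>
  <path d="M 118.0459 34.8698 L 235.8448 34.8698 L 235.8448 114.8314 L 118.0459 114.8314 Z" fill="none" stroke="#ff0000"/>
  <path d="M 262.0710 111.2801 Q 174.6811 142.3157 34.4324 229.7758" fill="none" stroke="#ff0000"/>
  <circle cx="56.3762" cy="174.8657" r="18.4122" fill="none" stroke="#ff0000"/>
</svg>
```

G21
G90
G0 X140.4677 Y168.9495
M3 S461
G1 X167.7396 Y175.2558 F2283
G1 X209.1545 Y176.6694
G1 X253.3508 Y174.8765
G1 X288.9670 Y171.5630
G1 X304.6413 Y168.4150
M5
G0 X118.0459 Y266.0442
M3 S242
G1 X235.8448 Y266.0442 F3559
G1 X235.8448 Y186.0826
G1 X118.0459 Y186.0826
G1 X118.0459 Y266.0442
M5
G0 X262.0710 Y189.6339
M3 S242
G1 X225.0007 Y174.9627 F3559
G1 X183.7017 Y155.7775
G1 X138.1740 Y132.0784
G1 X88.4175 Y103.8653
G1 X34.4324 Y71.1382
M5
G0 X74.7884 Y126.0483
M3 S242
G1 X71.2720 Y136.8707 F3559
G1 X62.0659 Y143.5593
G1 X50.6865 Y143.5593
G1 X41.4804 Y136.8707
G1 X37.9640 Y126.0483
G1 X41.4804 Y115.2259
G1 X50.6865 Y108.5373
G1 X62.0659 Y108.5373
G1 X71.2720 Y115.2259
G1 X74.7884 Y126.0483
M5
G0 X0.0000 Y0.0000

viewBox `0 0 359.7403 300.9140` with mm width/height → 1 unit = 1 mm. Flip: y_m = 300.9140 − y_svg.

**Shape 1** — `<path>` cubic bezier, stroke `#ff00ff` → score (S461, F2283). Control points (SVG): P0=(140.4677,131.9645), P1=(167.8230,116.4401), P2=(301.4476,128.3270), P3=(304.6413,132.4990); sampled at t=k/5. Machine vertices: (140.4677,168.9495) → (167.7396,175.2558) → (209.1545,176.6694) → (253.3508,174.8765) → (288.9670,171.5630) → (304.6413,168.4150). Open path.

**Shape 2** — `<path>` rectangle, stroke `#ff0000` → engrave (S242, F3559). Machine vertices: (118.0459,266.0442) → (235.8448,266.0442) → (235.8448,186.0826) → (118.0459,186.0826) → (118.0459,266.0442). Closed: final G1 returns to the first vertex.

**Shape 3** — `<path>` quadratic bezier, stroke `#ff0000` → engrave (S242, F3559). Control points (SVG): P0=(262.0710,111.2801), P1=(174.6811,142.3157), P2=(34.4324,229.7758); sampled at t=k/5. Machine vertices: (262.0710,189.6339) → (225.0007,174.9627) → (183.7017,155.7775) → (138.1740,132.0784) → (88.4175,103.8653) → (34.4324,71.1382). Open path.

**Shape 4** — `<circle>` circle, stroke `#ff0000` → engrave (S242, F3559). Machine vertices: (74.7884,126.0483) → (71.2720,136.8707) → (62.0659,143.5593) → (50.6865,143.5593) → (41.4804,136.8707) → (37.9640,126.0483) → (41.4804,115.2259) → (50.6865,108.5373) → (62.0659,108.5373) → (71.2720,115.2259) → (74.7884,126.0483). Closed: final G1 returns to the first vertex.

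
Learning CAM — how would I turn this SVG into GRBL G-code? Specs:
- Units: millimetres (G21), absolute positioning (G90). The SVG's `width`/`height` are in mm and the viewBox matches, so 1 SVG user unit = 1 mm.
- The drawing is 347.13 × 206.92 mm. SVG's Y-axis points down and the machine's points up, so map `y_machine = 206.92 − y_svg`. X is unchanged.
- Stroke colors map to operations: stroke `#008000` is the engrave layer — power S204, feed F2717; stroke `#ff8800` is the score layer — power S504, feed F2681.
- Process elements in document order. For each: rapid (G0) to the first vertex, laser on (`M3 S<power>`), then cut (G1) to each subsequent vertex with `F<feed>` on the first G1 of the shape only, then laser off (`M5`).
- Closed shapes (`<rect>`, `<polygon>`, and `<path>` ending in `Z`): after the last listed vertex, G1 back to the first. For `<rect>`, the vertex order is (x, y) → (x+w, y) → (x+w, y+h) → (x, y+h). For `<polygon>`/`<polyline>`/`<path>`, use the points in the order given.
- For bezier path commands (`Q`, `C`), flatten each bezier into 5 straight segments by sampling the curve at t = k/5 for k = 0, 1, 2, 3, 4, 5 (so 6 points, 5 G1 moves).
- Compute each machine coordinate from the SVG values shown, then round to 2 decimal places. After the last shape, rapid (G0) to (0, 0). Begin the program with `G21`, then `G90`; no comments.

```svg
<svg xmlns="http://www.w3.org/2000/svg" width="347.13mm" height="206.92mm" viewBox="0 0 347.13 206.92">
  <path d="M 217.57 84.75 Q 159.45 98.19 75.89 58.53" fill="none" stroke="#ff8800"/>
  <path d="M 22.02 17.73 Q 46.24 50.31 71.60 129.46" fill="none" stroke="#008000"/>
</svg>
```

viewBox `0 0 347.13 206.92` with mm width/height → 1 unit = 1 mm. Flip: y_m = 206.92 − y_svg.

**Shape 1** — `<path>` quadratic bezier, stroke `#ff8800` → score (S504, F2681). Control points (SVG): P0=(217.57,84.75), P1=(159.45,98.19), P2=(75.89,58.53); sampled at t=k/5. Machine vertices: (217.57,122.17) → (193.30,118.92) → (167.00,119.91) → (138.67,125.16) → (108.30,134.65) → (75.89,148.39). Open path.

**Shape 2** — `<path>` quadratic bezier, stroke `#008000` → engrave (S204, F2717). Control points (SVG): P0=(22.02,17.73), P1=(46.24,50.31), P2=(71.60,129.46); sampled at t=k/5. Machine vertices: (22.02,189.19) → (31.75,174.30) → (41.58,155.67) → (51.49,133.33) → (61.50,107.26) → (71.60,77.46). Open path.

G21
G90
G0 X217.57 Y122.17
M3 S504
G1 X193.30 Y118.92 F2681
G1 X167.00 Y119.91
G1 X138.67 Y125.16
G1 X108.30 Y134.65
G1 X75.89 Y148.39
M5
G0 X22.02 Y189.19
M3 S204
G1 X31.75 Y174.30 F2717
G1 X41.58 Y155.67
G1 X51.49 Y133.33
G1 X61.50 Y107.26
G1 X71.60 Y77.46
M5
G0 X0.00 Y0.00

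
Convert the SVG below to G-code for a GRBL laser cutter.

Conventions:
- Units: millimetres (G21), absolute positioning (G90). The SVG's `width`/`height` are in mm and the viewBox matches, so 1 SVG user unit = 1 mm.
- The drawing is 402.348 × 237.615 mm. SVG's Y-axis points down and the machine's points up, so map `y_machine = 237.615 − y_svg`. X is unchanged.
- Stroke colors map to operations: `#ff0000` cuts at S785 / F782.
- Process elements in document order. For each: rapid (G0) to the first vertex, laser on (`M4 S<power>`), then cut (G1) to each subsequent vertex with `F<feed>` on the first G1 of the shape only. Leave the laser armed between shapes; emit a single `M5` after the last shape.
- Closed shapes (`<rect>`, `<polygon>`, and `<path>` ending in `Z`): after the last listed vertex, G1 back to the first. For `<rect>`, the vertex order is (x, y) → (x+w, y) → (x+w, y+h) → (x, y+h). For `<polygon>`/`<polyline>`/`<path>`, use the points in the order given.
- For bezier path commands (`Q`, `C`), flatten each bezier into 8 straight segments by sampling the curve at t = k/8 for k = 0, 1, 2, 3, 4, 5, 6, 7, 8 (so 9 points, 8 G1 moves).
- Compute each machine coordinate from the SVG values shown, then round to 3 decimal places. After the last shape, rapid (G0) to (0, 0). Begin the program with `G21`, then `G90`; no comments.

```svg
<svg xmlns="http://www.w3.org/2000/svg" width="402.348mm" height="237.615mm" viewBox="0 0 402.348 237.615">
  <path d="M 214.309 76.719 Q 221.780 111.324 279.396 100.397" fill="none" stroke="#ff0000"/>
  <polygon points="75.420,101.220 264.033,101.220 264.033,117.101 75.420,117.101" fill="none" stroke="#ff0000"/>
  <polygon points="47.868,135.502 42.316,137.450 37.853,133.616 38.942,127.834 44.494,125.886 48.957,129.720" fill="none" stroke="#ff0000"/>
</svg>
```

Since the viewBox matches the mm dimensions, user units are millimetres directly. The only transform is the Y-flip y_m = 237.615 − y_svg.

Shape 1 is a quadratic bezier drawn with `<path>`. Its stroke #ff0000 means cut at S785, F782. After flipping Y the toolpath is (214.309,160.896) → (216.960,152.956) → (221.179,146.439) → (226.964,141.345) → (234.316,137.674) → (243.236,135.426) → (253.722,134.600) → (265.776,135.198) → (279.396,137.218).

Shape 2 is a rectangle drawn with `<polygon>`. Its stroke #ff0000 means cut at S785, F782. After flipping Y the toolpath is (75.420,136.395) → (264.033,136.395) → (264.033,120.514) → (75.420,120.514) → (75.420,136.395), returning to the start.

Shape 3 is a regular polygon drawn with `<polygon>`. Its stroke #ff0000 means cut at S785, F782. After flipping Y the toolpath is (47.868,102.113) → (42.316,100.165) → (37.853,103.999) → (38.942,109.781) → (44.494,111.729) → (48.957,107.895) → (47.868,102.113), returning to the start.

G21
G90
G0 X214.309 Y160.896
M4 S785
G1 X216.960 Y152.956 F782
G1 X221.179 Y146.439
G1 X226.964 Y141.345
G1 X234.316 Y137.674
G1 X243.236 Y135.426
G1 X253.722 Y134.600
G1 X265.776 Y135.198
G1 X279.396 Y137.218
G0 X75.420 Y136.395
M4 S785
G1 X264.033 Y136.395 F782
G1 X264.033 Y120.514
G1 X75.420 Y120.514
G1 X75.420 Y136.395
G0 X47.868 Y102.113
M4 S785
G1 X42.316 Y100.165 F782
G1 X37.853 Y103.999
G1 X38.942 Y109.781
G1 X44.494 Y111.729
G1 X48.957 Y107.895
G1 X47.868 Y102.113
M5
G0 X0.000 Y0.000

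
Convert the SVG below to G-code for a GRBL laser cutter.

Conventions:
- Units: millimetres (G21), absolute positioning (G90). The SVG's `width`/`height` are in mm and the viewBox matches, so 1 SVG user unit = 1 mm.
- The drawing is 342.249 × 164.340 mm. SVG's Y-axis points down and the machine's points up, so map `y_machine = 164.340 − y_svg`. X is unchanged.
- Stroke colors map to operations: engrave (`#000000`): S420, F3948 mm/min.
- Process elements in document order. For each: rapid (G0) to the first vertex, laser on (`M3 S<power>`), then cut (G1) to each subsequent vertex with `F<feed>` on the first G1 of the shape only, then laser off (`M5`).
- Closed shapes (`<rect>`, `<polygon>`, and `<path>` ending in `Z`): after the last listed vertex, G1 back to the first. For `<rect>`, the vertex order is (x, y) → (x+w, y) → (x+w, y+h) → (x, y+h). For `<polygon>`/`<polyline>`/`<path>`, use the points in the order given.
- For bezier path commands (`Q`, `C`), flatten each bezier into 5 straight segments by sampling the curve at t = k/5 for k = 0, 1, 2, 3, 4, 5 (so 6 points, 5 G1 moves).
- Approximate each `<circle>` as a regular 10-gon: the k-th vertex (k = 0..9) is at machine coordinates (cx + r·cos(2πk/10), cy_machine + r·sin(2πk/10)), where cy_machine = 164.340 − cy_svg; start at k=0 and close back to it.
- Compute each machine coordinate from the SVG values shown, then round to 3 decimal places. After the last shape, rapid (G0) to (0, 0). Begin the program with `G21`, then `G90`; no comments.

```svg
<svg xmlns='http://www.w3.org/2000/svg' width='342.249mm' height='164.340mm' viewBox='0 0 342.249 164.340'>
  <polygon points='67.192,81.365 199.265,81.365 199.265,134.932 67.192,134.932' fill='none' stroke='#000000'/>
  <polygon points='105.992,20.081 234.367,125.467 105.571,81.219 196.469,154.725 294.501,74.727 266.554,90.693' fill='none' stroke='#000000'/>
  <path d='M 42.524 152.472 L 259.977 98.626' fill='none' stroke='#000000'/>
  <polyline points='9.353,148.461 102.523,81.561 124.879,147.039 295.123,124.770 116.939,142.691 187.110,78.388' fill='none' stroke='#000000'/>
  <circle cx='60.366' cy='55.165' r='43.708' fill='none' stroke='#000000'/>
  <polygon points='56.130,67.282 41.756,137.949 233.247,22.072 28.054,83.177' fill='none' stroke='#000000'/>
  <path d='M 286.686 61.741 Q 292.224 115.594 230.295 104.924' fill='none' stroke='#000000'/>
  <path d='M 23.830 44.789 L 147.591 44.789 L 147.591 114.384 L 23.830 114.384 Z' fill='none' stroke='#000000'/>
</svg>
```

G21
G90
G0 X67.192 Y82.975
M3 S420
G1 X199.265 Y82.975 F3948
G1 X199.265 Y29.408
G1 X67.192 Y29.408
G1 X67.192 Y82.975
M5
G0 X105.992 Y144.259
M3 S420
G1 X234.367 Y38.873 F3948
G1 X105.571 Y83.121
G1 X196.469 Y9.615
G1 X294.501 Y89.613
G1 X266.554 Y73.647
G1 X105.992 Y144.259
M5
G0 X42.524 Y11.868
M3 S420
G1 X259.977 Y65.714 F3948
M5
G0 X9.353 Y15.879
M3 S420
G1 X102.523 Y82.779 F3948
G1 X124.879 Y17.301
G1 X295.123 Y39.570
G1 X116.939 Y21.649
G1 X187.110 Y85.952
M5
G0 X104.074 Y109.175
M3 S420
G1 X95.727 Y134.866 F3948
G1 X73.873 Y150.744
G1 X46.859 Y150.744
G1 X25.005 Y134.866
G1 X16.658 Y109.175
G1 X25.005 Y83.484
G1 X46.859 Y67.606
G1 X73.873 Y67.606
G1 X95.727 Y83.484
G1 X104.074 Y109.175
M5
G0 X56.130 Y97.058
M3 S420
G1 X41.756 Y26.391 F3948
G1 X233.247 Y142.268
G1 X28.054 Y81.163
G1 X56.130 Y97.058
M5
G0 X286.686 Y102.599
M3 S420
G1 X286.203 Y83.639 F3948
G1 X280.322 Y69.840
G1 X269.043 Y61.204
G1 X252.368 Y57.729
G1 X230.295 Y59.416
M5
G0 X23.830 Y119.551
M3 S420
G1 X147.591 Y119.551 F3948
G1 X147.591 Y49.956
G1 X23.830 Y49.956
G1 X23.830 Y119.551
M5
G0 X0.000 Y0.000

viewBox `0 0 342.249 164.340` with mm width/height → 1 unit = 1 mm. Flip: y_m = 164.340 − y_svg.

**Shape 1** — `<polygon>` rectangle, stroke `#000000` → engrave (S420, F3948). Machine vertices: (67.192,82.975) → (199.265,82.975) → (199.265,29.408) → (67.192,29.408) → (67.192,82.975). Closed: final G1 returns to the first vertex.

**Shape 2** — `<polygon>` closed polygon, stroke `#000000` → engrave (S420, F3948). Machine vertices: (105.992,144.259) → (234.367,38.873) → (105.571,83.121) → (196.469,9.615) → (294.501,89.613) → (266.554,73.647) → (105.992,144.259). Closed: final G1 returns to the first vertex.

**Shape 3** — `<path>` line segment, stroke `#000000` → engrave (S420, F3948). Machine vertices: (42.524,11.868) → (259.977,65.714). Open path.

**Shape 4** — `<polyline>` open polyline, stroke `#000000` → engrave (S420, F3948). Machine vertices: (9.353,15.879) → (102.523,82.779) → (124.879,17.301) → (295.123,39.570) → (116.939,21.649) → (187.110,85.952). Open path.

**Shape 5** — `<circle>` circle, stroke `#000000` → engrave (S420, F3948). Machine vertices: (104.074,109.175) → (95.727,134.866) → (73.873,150.744) → (46.859,150.744) → (25.005,134.866) → (16.658,109.175) → (25.005,83.484) → (46.859,67.606) → (73.873,67.606) → (95.727,83.484) → (104.074,109.175). Closed: final G1 returns to the first vertex.

**Shape 6** — `<polygon>` closed polygon, stroke `#000000` → engrave (S420, F3948). Machine vertices: (56.130,97.058) → (41.756,26.391) → (233.247,142.268) → (28.054,81.163) → (56.130,97.058). Closed: final G1 returns to the first vertex.

**Shape 7** — `<path>` quadratic bezier, stroke `#000000` → engrave (S420, F3948). Control points (SVG): P0=(286.686,61.741), P1=(292.224,115.594), P2=(230.295,104.924); sampled at t=k/5. Machine vertices: (286.686,102.599) → (286.203,83.639) → (280.322,69.840) → (269.043,61.204) → (252.368,57.729) → (230.295,59.416). Open path.

**Shape 8** — `<path>` rectangle, stroke `#000000` → engrave (S420, F3948). Machine vertices: (23.830,119.551) → (147.591,119.551) → (147.591,49.956) → (23.830,49.956) → (23.830,119.551). Closed: final G1 returns to the first vertex.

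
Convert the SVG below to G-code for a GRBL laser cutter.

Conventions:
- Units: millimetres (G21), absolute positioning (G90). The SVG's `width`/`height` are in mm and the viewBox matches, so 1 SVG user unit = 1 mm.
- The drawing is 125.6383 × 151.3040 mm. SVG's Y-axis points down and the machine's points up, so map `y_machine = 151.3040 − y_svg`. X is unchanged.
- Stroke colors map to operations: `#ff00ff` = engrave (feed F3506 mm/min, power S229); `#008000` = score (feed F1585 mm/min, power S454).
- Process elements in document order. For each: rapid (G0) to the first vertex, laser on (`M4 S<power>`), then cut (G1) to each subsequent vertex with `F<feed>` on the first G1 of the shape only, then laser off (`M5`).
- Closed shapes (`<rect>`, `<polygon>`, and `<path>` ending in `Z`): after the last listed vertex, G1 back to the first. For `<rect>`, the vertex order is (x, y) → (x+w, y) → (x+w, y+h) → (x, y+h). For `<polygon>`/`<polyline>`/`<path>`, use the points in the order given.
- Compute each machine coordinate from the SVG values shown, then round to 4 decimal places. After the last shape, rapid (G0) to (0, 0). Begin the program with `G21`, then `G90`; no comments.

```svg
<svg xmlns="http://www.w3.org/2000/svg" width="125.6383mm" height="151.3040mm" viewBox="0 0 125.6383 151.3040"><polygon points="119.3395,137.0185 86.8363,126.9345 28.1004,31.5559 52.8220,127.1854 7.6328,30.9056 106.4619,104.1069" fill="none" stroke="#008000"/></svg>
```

Since the viewBox matches the mm dimensions, user units are millimetres directly. The only transform is the Y-flip y_m = 151.3040 − y_svg.

Shape 1 is a closed polygon drawn with `<polygon>`. Its stroke #008000 means score at S454, F1585. After flipping Y the toolpath is (119.3395,14.2855) → (86.8363,24.3695) → (28.1004,119.7481) → (52.8220,24.1186) → (7.6328,120.3984) → (106.4619,47.1971) → (119.3395,14.2855), returning to the start.

G21
G90
G0 X119.3395 Y14.2855
M4 S454
G1 X86.8363 Y24.3695 F1585
G1 X28.1004 Y119.7481
G1 X52.8220 Y24.1186
G1 X7.6328 Y120.3984
G1 X106.4619 Y47.1971
G1 X119.3395 Y14.2855
M5
G0 X0.0000 Y0.0000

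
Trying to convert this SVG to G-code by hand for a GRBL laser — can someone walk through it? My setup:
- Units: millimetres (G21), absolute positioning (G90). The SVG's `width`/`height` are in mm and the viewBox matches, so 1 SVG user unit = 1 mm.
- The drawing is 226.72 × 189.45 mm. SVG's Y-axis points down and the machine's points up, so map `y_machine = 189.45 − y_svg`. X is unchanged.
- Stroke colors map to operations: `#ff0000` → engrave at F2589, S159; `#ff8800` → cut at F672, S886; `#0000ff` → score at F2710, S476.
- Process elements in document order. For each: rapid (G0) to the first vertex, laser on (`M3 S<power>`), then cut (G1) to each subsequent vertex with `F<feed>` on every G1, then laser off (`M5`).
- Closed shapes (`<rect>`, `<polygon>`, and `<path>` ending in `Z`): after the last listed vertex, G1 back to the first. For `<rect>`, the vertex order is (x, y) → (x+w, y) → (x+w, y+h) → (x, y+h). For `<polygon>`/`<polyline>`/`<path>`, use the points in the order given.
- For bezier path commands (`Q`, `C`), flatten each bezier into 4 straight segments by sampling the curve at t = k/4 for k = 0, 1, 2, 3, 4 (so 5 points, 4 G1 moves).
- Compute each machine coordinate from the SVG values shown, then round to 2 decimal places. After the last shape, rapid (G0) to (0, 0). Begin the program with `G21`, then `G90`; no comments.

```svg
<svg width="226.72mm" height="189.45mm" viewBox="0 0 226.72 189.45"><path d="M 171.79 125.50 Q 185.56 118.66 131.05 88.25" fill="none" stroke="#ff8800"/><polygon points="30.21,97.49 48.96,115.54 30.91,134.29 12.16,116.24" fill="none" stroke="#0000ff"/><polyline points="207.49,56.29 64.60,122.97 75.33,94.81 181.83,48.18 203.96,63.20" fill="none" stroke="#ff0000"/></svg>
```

1 u = 1 mm; y_m = 189.45 − y.

[1] `<path>` quadratic bezier, #ff8800→cut S886 F672: (171.79,63.95) → (174.41,68.84) → (168.49,76.68) → (154.04,87.47) → (131.05,101.20)

[2] `<polygon>` regular polygon, #0000ff→score S476 F2710: (30.21,91.96) → (48.96,73.91) → (30.91,55.16) → (12.16,73.21) → (30.21,91.96) (closed)

[3] `<polyline>` open polyline, #ff0000→engrave S159 F2589: (207.49,133.16) → (64.60,66.48) → (75.33,94.64) → (181.83,141.27) → (203.96,126.25)

G21
G90
G0 X171.79 Y63.95
M3 S886
G1 X174.41 Y68.84 F672
G1 X168.49 Y76.68 F672
G1 X154.04 Y87.47 F672
G1 X131.05 Y101.20 F672
M5
G0 X30.21 Y91.96
M3 S476
G1 X48.96 Y73.91 F2710
G1 X30.91 Y55.16 F2710
G1 X12.16 Y73.21 F2710
G1 X30.21 Y91.96 F2710
M5
G0 X207.49 Y133.16
M3 S159
G1 X64.60 Y66.48 F2589
G1 X75.33 Y94.64 F2589
G1 X181.83 Y141.27 F2589
G1 X203.96 Y126.25 F2589
M5
G0 X0.00 Y0.00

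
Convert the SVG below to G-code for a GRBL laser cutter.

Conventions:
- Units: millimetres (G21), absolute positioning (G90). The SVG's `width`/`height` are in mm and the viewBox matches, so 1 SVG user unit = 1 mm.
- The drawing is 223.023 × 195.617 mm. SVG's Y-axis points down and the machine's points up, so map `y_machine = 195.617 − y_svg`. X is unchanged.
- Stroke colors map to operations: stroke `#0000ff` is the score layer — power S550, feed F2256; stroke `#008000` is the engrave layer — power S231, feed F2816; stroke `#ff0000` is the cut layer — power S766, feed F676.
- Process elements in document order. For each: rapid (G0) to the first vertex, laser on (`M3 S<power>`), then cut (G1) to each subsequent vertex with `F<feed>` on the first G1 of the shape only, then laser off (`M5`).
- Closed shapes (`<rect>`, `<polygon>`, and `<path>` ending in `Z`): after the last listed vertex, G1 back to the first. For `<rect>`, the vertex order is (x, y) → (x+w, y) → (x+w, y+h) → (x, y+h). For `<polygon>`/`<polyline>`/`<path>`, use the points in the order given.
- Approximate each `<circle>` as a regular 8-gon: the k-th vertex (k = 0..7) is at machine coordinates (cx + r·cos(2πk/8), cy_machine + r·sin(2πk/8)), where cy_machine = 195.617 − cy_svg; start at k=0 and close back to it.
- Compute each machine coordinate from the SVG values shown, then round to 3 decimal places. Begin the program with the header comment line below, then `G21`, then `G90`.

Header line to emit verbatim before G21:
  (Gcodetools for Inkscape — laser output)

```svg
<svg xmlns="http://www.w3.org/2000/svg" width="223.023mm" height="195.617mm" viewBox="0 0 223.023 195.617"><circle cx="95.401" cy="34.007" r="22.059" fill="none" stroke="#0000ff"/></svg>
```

1 u = 1 mm; y_m = 195.617 − y.

[1] `<circle>` circle, #0000ff→score S550 F2256: (117.460,161.610) → (110.999,177.208) → (95.401,183.669) → (79.803,177.208) → (73.342,161.610) → (79.803,146.012) → (95.401,139.551) → (110.999,146.012) → (117.460,161.610) (closed)

(Gcodetools for Inkscape — laser output)
G21
G90
G0 X117.460 Y161.610
M3 S550
G1 X110.999 Y177.208 F2256
G1 X95.401 Y183.669
G1 X79.803 Y177.208
G1 X73.342 Y161.610
G1 X79.803 Y146.012
G1 X95.401 Y139.551
G1 X110.999 Y146.012
G1 X117.460 Y161.610
M5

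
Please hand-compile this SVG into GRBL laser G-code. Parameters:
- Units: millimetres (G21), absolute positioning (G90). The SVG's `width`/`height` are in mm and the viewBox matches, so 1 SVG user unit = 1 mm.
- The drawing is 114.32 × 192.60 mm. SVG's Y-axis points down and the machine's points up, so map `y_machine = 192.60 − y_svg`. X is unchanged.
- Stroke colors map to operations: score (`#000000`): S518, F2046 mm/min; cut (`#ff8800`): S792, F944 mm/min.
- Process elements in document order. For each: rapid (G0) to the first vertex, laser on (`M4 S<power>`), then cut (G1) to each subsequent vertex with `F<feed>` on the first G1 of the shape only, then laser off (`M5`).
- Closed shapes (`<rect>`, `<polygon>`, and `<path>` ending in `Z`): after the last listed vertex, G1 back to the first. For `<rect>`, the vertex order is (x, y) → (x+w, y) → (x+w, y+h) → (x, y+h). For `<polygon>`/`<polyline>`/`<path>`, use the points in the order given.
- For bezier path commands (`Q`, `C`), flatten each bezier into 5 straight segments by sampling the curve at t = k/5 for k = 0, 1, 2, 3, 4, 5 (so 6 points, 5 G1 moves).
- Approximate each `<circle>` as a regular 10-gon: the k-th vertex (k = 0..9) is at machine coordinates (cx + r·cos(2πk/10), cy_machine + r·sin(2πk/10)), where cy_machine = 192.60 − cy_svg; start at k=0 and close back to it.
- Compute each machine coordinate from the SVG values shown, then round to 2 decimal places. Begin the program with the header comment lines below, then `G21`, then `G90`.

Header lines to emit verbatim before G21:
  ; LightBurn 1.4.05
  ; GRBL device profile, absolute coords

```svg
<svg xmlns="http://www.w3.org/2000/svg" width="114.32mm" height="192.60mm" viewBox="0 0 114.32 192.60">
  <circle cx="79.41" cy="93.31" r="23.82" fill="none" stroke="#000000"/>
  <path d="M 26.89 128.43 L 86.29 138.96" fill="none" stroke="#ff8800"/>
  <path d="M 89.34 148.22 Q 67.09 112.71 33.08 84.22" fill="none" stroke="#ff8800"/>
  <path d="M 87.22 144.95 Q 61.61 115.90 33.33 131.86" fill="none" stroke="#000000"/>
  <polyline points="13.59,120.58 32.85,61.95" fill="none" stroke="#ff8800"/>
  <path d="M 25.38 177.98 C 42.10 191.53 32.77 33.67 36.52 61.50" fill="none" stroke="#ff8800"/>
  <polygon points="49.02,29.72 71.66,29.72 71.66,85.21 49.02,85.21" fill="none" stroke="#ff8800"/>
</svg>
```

viewBox `0 0 114.32 192.60` with mm width/height → 1 unit = 1 mm. Flip: y_m = 192.60 − y_svg.

**Shape 1** — `<circle>` circle, stroke `#000000` → score (S518, F2046). Machine vertices: (103.23,99.29) → (98.68,113.29) → (86.77,121.94) → (72.05,121.94) → (60.14,113.29) → (55.59,99.29) → (60.14,85.29) → (72.05,76.64) → (86.77,76.64) → (98.68,85.29) → (103.23,99.29). Closed: final G1 returns to the first vertex.

**Shape 2** — `<path>` line segment, stroke `#ff8800` → cut (S792, F944). Machine vertices: (26.89,64.17) → (86.29,53.64). Open path.

**Shape 3** — `<path>` quadratic bezier, stroke `#ff8800` → cut (S792, F944). Control points (SVG): P0=(89.34,148.22), P1=(67.09,112.71), P2=(33.08,84.22); sampled at t=k/5. Machine vertices: (89.34,44.38) → (79.97,58.30) → (69.66,71.66) → (58.41,84.46) → (46.21,96.70) → (33.08,108.38). Open path.

**Shape 4** — `<path>` quadratic bezier, stroke `#000000` → score (S518, F2046). Control points (SVG): P0=(87.22,144.95), P1=(61.61,115.90), P2=(33.33,131.86); sampled at t=k/5. Machine vertices: (87.22,47.65) → (76.87,57.47) → (66.30,63.69) → (55.53,66.31) → (44.54,65.32) → (33.33,60.74). Open path.

**Shape 5** — `<polyline>` line segment, stroke `#ff8800` → cut (S792, F944). Machine vertices: (13.59,72.02) → (32.85,130.65). Open path.

**Shape 6** — `<path>` cubic bezier, stroke `#ff8800` → cut (S792, F944). Control points (SVG): P0=(25.38,177.98), P1=(42.10,191.53), P2=(32.77,33.67), P3=(36.52,61.50); sampled at t=k/5. Machine vertices: (25.38,14.62) → (32.60,24.20) → (35.44,57.78) → (35.79,98.22) → (35.53,128.37) → (36.52,131.10). Open path.

**Shape 7** — `<polygon>` rectangle, stroke `#ff8800` → cut (S792, F944). Machine vertices: (49.02,162.88) → (71.66,162.88) → (71.66,107.39) → (49.02,107.39) → (49.02,162.88). Closed: final G1 returns to the first vertex.

; LightBurn 1.4.05
; GRBL device profile, absolute coords
G21
G90
G0 X103.23 Y99.29
M4 S518
G1 X98.68 Y113.29 F2046
G1 X86.77 Y121.94
G1 X72.05 Y121.94
G1 X60.14 Y113.29
G1 X55.59 Y99.29
G1 X60.14 Y85.29
G1 X72.05 Y76.64
G1 X86.77 Y76.64
G1 X98.68 Y85.29
G1 X103.23 Y99.29
M5
G0 X26.89 Y64.17
M4 S792
G1 X86.29 Y53.64 F944
M5
G0 X89.34 Y44.38
M4 S792
G1 X79.97 Y58.30 F944
G1 X69.66 Y71.66
G1 X58.41 Y84.46
G1 X46.21 Y96.70
G1 X33.08 Y108.38
M5
G0 X87.22 Y47.65
M4 S518
G1 X76.87 Y57.47 F2046
G1 X66.30 Y63.69
G1 X55.53 Y66.31
G1 X44.54 Y65.32
G1 X33.33 Y60.74
M5
G0 X13.59 Y72.02
M4 S792
G1 X32.85 Y130.65 F944
M5
G0 X25.38 Y14.62
M4 S792
G1 X32.60 Y24.20 F944
G1 X35.44 Y57.78
G1 X35.79 Y98.22
G1 X35.53 Y128.37
G1 X36.52 Y131.10
M5
G0 X49.02 Y162.88
M4 S792
G1 X71.66 Y162.88 F944
G1 X71.66 Y107.39
G1 X49.02 Y107.39
G1 X49.02 Y162.88
M5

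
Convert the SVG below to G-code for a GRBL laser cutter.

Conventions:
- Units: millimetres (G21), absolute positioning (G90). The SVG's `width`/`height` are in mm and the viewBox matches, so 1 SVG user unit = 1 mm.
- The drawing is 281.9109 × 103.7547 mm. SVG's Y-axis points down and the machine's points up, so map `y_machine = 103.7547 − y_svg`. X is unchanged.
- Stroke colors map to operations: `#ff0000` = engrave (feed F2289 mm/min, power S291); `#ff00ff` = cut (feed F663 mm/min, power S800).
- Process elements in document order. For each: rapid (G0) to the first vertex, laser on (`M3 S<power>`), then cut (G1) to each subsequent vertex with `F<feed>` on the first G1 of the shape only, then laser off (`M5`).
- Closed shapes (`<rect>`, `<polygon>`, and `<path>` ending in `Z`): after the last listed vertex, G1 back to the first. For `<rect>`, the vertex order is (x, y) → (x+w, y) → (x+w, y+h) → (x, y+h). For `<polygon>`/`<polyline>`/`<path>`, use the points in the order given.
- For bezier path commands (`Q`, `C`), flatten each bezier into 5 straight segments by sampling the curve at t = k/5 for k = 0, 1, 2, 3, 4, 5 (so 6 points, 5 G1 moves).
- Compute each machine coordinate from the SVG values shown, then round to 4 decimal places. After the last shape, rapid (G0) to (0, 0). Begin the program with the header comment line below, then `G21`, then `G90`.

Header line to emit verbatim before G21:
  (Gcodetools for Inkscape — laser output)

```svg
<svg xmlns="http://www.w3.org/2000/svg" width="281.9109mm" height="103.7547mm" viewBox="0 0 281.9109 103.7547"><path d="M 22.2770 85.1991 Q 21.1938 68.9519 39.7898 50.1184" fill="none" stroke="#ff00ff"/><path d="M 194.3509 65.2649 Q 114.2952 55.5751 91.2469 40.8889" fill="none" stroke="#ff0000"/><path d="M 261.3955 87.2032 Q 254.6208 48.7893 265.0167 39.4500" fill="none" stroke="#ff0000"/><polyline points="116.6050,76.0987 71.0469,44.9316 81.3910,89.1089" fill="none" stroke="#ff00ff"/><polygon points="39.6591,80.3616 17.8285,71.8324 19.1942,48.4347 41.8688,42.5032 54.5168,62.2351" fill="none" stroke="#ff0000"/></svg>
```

(Gcodetools for Inkscape — laser output)
G21
G90
G0 X22.2770 Y18.5556
M3 S800
G1 X22.6309 Y25.1579 F663
G1 X24.5591 Y31.9672
G1 X28.0617 Y38.9833
G1 X33.1386 Y46.2064
G1 X39.7898 Y53.6363
M5
G0 X194.3509 Y38.4898
M3 S291
G1 X164.6089 Y42.5656 F2289
G1 X139.4275 Y47.0411
G1 X118.8067 Y51.9163
G1 X102.7465 Y57.1912
G1 X91.2469 Y62.8658
M5
G0 X261.3955 Y16.5515
M3 S291
G1 X259.3724 Y30.7541 F2289
G1 X258.7230 Y42.6307
G1 X259.4473 Y52.1813
G1 X261.5452 Y59.4060
G1 X265.0167 Y64.3047
M5
G0 X116.6050 Y27.6560
M3 S800
G1 X71.0469 Y58.8231 F663
G1 X81.3910 Y14.6458
M5
G0 X39.6591 Y23.3931
M3 S291
G1 X17.8285 Y31.9223 F2289
G1 X19.1942 Y55.3200
G1 X41.8688 Y61.2515
G1 X54.5168 Y41.5196
G1 X39.6591 Y23.3931
M5
G0 X0.0000 Y0.0000

Since the viewBox matches the mm dimensions, user units are millimetres directly. The only transform is the Y-flip y_m = 103.7547 − y_svg.

Shape 1 is a quadratic bezier drawn with `<path>`. Its stroke #ff00ff means cut at S800, F663. After flipping Y the toolpath is (22.2770,18.5556) → (22.6309,25.1579) → (24.5591,31.9672) → (28.0617,38.9833) → (33.1386,46.2064) → (39.7898,53.6363).

Shape 2 is a quadratic bezier drawn with `<path>`. Its stroke #ff0000 means engrave at S291, F2289. After flipping Y the toolpath is (194.3509,38.4898) → (164.6089,42.5656) → (139.4275,47.0411) → (118.8067,51.9163) → (102.7465,57.1912) → (91.2469,62.8658).

Shape 3 is a quadratic bezier drawn with `<path>`. Its stroke #ff0000 means engrave at S291, F2289. After flipping Y the toolpath is (261.3955,16.5515) → (259.3724,30.7541) → (258.7230,42.6307) → (259.4473,52.1813) → (261.5452,59.4060) → (265.0167,64.3047).

Shape 4 is a open polyline drawn with `<polyline>`. Its stroke #ff00ff means cut at S800, F663. After flipping Y the toolpath is (116.6050,27.6560) → (71.0469,58.8231) → (81.3910,14.6458).

Shape 5 is a regular polygon drawn with `<polygon>`. Its stroke #ff0000 means engrave at S291, F2289. After flipping Y the toolpath is (39.6591,23.3931) → (17.8285,31.9223) → (19.1942,55.3200) → (41.8688,61.2515) → (54.5168,41.5196) → (39.6591,23.3931), returning to the start.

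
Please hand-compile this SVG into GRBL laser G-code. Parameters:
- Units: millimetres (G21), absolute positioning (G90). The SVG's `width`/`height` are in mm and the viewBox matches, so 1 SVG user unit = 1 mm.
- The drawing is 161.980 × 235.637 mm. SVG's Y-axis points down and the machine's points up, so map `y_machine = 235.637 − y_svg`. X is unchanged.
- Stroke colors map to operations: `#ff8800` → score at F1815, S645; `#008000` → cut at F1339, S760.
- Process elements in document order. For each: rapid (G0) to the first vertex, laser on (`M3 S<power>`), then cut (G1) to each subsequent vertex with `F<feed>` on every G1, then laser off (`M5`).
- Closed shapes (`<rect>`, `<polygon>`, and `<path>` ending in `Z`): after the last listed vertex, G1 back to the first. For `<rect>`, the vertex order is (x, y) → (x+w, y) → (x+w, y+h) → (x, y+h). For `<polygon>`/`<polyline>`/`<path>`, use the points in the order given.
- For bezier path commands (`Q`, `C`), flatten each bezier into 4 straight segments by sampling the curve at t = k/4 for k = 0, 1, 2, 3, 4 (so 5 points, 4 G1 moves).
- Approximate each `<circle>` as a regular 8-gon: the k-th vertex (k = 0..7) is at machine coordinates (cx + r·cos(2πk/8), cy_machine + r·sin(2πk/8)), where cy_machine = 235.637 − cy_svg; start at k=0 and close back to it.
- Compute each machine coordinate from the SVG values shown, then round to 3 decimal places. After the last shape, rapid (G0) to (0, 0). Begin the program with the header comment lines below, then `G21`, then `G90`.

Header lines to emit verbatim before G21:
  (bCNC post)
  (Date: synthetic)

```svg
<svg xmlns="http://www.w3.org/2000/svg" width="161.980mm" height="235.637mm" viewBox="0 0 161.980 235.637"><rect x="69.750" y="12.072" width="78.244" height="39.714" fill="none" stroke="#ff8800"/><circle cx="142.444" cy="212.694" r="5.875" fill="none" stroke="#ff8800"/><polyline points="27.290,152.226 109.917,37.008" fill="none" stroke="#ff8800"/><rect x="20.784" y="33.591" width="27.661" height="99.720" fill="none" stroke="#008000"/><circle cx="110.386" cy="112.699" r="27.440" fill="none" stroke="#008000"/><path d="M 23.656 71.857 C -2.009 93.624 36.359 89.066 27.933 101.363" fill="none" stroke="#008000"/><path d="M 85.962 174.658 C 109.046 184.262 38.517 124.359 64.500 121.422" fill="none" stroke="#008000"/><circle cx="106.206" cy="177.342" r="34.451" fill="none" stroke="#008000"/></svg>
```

(bCNC post)
(Date: synthetic)
G21
G90
G0 X69.750 Y223.565
M3 S645
G1 X147.994 Y223.565 F1815
G1 X147.994 Y183.851 F1815
G1 X69.750 Y183.851 F1815
G1 X69.750 Y223.565 F1815
M5
G0 X148.319 Y22.943
M3 S645
G1 X146.598 Y27.097 F1815
G1 X142.444 Y28.818 F1815
G1 X138.290 Y27.097 F1815
G1 X136.569 Y22.943 F1815
G1 X138.290 Y18.789 F1815
G1 X142.444 Y17.068 F1815
G1 X146.598 Y18.789 F1815
G1 X148.319 Y22.943 F1815
M5
G0 X27.290 Y83.411
M3 S645
G1 X109.917 Y198.629 F1815
M5
G0 X20.784 Y202.046
M3 S760
G1 X48.445 Y202.046 F1339
G1 X48.445 Y102.326 F1339
G1 X20.784 Y102.326 F1339
G1 X20.784 Y202.046 F1339
M5
G0 X137.826 Y122.938
M3 S760
G1 X129.789 Y142.341 F1339
G1 X110.386 Y150.378 F1339
G1 X90.983 Y142.341 F1339
G1 X82.946 Y122.938 F1339
G1 X90.983 Y103.535 F1339
G1 X110.386 Y95.498 F1339
G1 X129.789 Y103.535 F1339
G1 X137.826 Y122.938 F1339
M5
G0 X23.656 Y163.780
M3 S760
G1 X14.682 Y151.716 F1339
G1 X19.330 Y145.476 F1339
G1 X27.210 Y141.011 F1339
G1 X27.933 Y134.274 F1339
M5
G0 X85.962 Y60.979
M3 S760
G1 X88.693 Y64.832 F1339
G1 X74.144 Y82.894 F1339
G1 X60.138 Y103.307 F1339
G1 X64.500 Y114.215 F1339
M5
G0 X140.657 Y58.295
M3 S760
G1 X130.567 Y82.656 F1339
G1 X106.206 Y92.746 F1339
G1 X81.845 Y82.656 F1339
G1 X71.755 Y58.295 F1339
G1 X81.845 Y33.934 F1339
G1 X106.206 Y23.844 F1339
G1 X130.567 Y33.934 F1339
G1 X140.657 Y58.295 F1339
M5
G0 X0.000 Y0.000

1 u = 1 mm; y_m = 235.637 − y.

[1] `<rect>` rectangle, #ff8800→score S645 F1815: (69.750,223.565) → (147.994,223.565) → (147.994,183.851) → (69.750,183.851) → (69.750,223.565) (closed)

[2] `<circle>` circle, #ff8800→score S645 F1815: (148.319,22.943) → (146.598,27.097) → (142.444,28.818) → (138.290,27.097) → (136.569,22.943) → (138.290,18.789) → (142.444,17.068) → (146.598,18.789) → (148.319,22.943) (closed)

[3] `<polyline>` line segment, #ff8800→score S645 F1815: (27.290,83.411) → (109.917,198.629)

[4] `<rect>` rectangle, #008000→cut S760 F1339: (20.784,202.046) → (48.445,202.046) → (48.445,102.326) → (20.784,102.326) → (20.784,202.046) (closed)

[5] `<circle>` circle, #008000→cut S760 F1339: (137.826,122.938) → (129.789,142.341) → (110.386,150.378) → (90.983,142.341) → (82.946,122.938) → (90.983,103.535) → (110.386,95.498) → (129.789,103.535) → (137.826,122.938) (closed)

[6] `<path>` cubic bezier, #008000→cut S760 F1339: (23.656,163.780) → (14.682,151.716) → (19.330,145.476) → (27.210,141.011) → (27.933,134.274)

[7] `<path>` cubic bezier, #008000→cut S760 F1339: (85.962,60.979) → (88.693,64.832) → (74.144,82.894) → (60.138,103.307) → (64.500,114.215)

[8] `<circle>` circle, #008000→cut S760 F1339: (140.657,58.295) → (130.567,82.656) → (106.206,92.746) → (81.845,82.656) → (71.755,58.295) → (81.845,33.934) → (106.206,23.844) → (130.567,33.934) → (140.657,58.295) (closed)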